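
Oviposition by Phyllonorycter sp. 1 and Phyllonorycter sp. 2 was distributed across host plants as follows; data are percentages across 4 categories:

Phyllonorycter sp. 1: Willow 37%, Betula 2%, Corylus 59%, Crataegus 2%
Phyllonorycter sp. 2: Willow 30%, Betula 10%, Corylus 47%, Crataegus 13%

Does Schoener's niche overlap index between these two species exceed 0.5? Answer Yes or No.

Yes

Convert percentages to proportions (divide by 100).
Σ|p₁ᵢ − p₂ᵢ| = 0.07 + 0.08 + 0.12 + 0.11 = 0.38
D = 1 − ½ × 0.38 = 1 − 0.190 = 0.8100
D = 0.8100 > 0.5 → Yes.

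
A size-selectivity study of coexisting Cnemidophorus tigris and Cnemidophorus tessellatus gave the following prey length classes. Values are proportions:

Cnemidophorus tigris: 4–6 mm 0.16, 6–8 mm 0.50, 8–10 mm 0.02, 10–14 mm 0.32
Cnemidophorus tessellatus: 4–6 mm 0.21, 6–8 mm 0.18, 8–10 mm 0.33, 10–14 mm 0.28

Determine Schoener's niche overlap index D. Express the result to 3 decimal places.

Σ|p₁ᵢ − p₂ᵢ| = 0.05 + 0.32 + 0.31 + 0.04 = 0.72
D = 1 − ½ × 0.72 = 1 − 0.360 = 0.64000

0.640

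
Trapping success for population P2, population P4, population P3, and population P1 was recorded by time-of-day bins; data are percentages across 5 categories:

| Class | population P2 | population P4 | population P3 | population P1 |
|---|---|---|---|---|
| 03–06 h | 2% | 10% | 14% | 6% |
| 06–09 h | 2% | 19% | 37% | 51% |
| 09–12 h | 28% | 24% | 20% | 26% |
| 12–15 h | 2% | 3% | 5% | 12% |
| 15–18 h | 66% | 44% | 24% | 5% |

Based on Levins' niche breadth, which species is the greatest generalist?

Convert percentages to proportions (divide by 100).
Σp_P2ᵢ² = 0.02² + 0.02² + 0.28² + 0.02² + 0.66² = 0.0004 + 0.0004 + 0.0784 + 0.0004 + 0.4356 = 0.5152
B_P2 = 1 / 0.5152 = 1.9410
Σp_P4ᵢ² = 0.10² + 0.19² + 0.24² + 0.03² + 0.44² = 0.0100 + 0.0361 + 0.0576 + 0.0009 + 0.1936 = 0.2982
B_P4 = 1 / 0.2982 = 3.3535
Σp_P3ᵢ² = 0.14² + 0.37² + 0.20² + 0.05² + 0.24² = 0.0196 + 0.1369 + 0.0400 + 0.0025 + 0.0576 = 0.2566
B_P3 = 1 / 0.2566 = 3.8971
Σp_P1ᵢ² = 0.06² + 0.51² + 0.26² + 0.12² + 0.05² = 0.0036 + 0.2601 + 0.0676 + 0.0144 + 0.0025 = 0.3482
B_P1 = 1 / 0.3482 = 2.8719
Highest B → broadest niche (most generalist): population P3 (B = 3.90).

population P3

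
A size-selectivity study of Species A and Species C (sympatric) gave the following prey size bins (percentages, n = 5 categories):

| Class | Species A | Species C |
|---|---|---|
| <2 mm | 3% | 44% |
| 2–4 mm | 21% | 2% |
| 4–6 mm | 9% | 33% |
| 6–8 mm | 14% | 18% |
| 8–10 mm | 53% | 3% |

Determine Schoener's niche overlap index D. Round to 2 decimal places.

0.31

Convert percentages to proportions (divide by 100).
Σ|p₁ᵢ − p₂ᵢ| = 0.41 + 0.19 + 0.24 + 0.04 + 0.50 = 1.38
D = 1 − ½ × 1.38 = 1 − 0.690 = 0.3100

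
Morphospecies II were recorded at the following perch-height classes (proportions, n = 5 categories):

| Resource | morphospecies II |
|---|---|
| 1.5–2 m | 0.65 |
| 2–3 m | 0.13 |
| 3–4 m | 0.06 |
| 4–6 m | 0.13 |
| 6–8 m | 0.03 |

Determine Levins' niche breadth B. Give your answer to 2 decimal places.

2.17

Σpᵢ² = 0.65² + 0.13² + 0.06² + 0.13² + 0.03² = 0.4225 + 0.0169 + 0.0036 + 0.0169 + 0.0009 = 0.4608
B = 1 / 0.4608 = 2.1701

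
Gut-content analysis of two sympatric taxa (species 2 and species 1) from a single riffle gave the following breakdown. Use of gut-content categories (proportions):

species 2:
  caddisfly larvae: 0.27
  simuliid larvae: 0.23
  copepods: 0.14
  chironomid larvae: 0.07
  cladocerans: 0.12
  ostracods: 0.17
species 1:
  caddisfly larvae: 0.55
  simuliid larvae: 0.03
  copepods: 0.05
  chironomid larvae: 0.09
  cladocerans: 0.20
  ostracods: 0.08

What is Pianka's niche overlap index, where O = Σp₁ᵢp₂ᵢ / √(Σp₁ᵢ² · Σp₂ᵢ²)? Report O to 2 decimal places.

0.78

Σ p₁ᵢp₂ᵢ = 0.1485 + 0.0069 + 0.0070 + 0.0063 + 0.0240 + 0.0136 = 0.2063
Σp_1ᵢ² = 0.27² + 0.23² + 0.14² + 0.07² + 0.12² + 0.17² = 0.0729 + 0.0529 + 0.0196 + 0.0049 + 0.0144 + 0.0289 = 0.1936
Σp_2ᵢ² = 0.55² + 0.03² + 0.05² + 0.09² + 0.20² + 0.08² = 0.3025 + 0.0009 + 0.0025 + 0.0081 + 0.0400 + 0.0064 = 0.3604
O = 0.2063 / √(0.1936 × 0.3604) = 0.2063 / 0.26415 = 0.7810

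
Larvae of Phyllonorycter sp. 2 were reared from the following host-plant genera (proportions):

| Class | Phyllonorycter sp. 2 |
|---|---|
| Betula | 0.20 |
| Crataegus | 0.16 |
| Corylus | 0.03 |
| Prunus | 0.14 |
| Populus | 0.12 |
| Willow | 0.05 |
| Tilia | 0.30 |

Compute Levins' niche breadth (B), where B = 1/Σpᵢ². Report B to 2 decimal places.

5.18

Σpᵢ² = 0.20² + 0.16² + 0.03² + 0.14² + 0.12² + 0.05² + 0.30² = 0.0400 + 0.0256 + 0.0009 + 0.0196 + 0.0144 + 0.0025 + 0.0900 = 0.1930
B = 1 / 0.1930 = 5.1813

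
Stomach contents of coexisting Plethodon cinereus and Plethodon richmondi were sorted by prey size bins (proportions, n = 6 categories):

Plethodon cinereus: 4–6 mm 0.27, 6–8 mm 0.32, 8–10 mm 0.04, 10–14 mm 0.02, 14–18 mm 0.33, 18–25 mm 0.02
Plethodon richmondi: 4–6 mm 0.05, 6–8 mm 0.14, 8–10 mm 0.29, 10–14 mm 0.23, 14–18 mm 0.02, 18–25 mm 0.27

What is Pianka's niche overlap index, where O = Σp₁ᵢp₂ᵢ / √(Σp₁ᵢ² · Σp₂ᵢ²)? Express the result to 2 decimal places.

Σ p₁ᵢp₂ᵢ = 0.0135 + 0.0448 + 0.0116 + 0.0046 + 0.0066 + 0.0054 = 0.0865
Σp_1ᵢ² = 0.27² + 0.32² + 0.04² + 0.02² + 0.33² + 0.02² = 0.0729 + 0.1024 + 0.0016 + 0.0004 + 0.1089 + 0.0004 = 0.2866
Σp_2ᵢ² = 0.05² + 0.14² + 0.29² + 0.23² + 0.02² + 0.27² = 0.0025 + 0.0196 + 0.0841 + 0.0529 + 0.0004 + 0.0729 = 0.2324
O = 0.0865 / √(0.2866 × 0.2324) = 0.0865 / 0.25808 = 0.3352

0.34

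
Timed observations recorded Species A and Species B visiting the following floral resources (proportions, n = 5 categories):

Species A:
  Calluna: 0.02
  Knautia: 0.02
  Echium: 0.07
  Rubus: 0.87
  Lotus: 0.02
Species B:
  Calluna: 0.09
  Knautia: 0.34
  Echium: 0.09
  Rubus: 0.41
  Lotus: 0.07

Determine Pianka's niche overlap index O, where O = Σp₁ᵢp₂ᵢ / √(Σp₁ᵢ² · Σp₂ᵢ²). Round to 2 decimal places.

Σ p₁ᵢp₂ᵢ = 0.0018 + 0.0068 + 0.0063 + 0.3567 + 0.0014 = 0.3730
Σp_1ᵢ² = 0.02² + 0.02² + 0.07² + 0.87² + 0.02² = 0.0004 + 0.0004 + 0.0049 + 0.7569 + 0.0004 = 0.7630
Σp_2ᵢ² = 0.09² + 0.34² + 0.09² + 0.41² + 0.07² = 0.0081 + 0.1156 + 0.0081 + 0.1681 + 0.0049 = 0.3048
O = 0.3730 / √(0.7630 × 0.3048) = 0.3730 / 0.48225 = 0.7735

0.77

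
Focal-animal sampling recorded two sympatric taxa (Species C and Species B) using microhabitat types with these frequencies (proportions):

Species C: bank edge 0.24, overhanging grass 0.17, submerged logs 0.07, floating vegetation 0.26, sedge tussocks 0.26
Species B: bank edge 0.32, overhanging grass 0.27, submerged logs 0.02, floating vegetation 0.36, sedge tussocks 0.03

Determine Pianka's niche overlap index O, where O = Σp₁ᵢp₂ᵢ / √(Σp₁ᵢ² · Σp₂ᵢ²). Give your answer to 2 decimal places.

0.86

Σ p₁ᵢp₂ᵢ = 0.0768 + 0.0459 + 0.0014 + 0.0936 + 0.0078 = 0.2255
Σp_1ᵢ² = 0.24² + 0.17² + 0.07² + 0.26² + 0.26² = 0.0576 + 0.0289 + 0.0049 + 0.0676 + 0.0676 = 0.2266
Σp_2ᵢ² = 0.32² + 0.27² + 0.02² + 0.36² + 0.03² = 0.1024 + 0.0729 + 0.0004 + 0.1296 + 0.0009 = 0.3062
O = 0.2255 / √(0.2266 × 0.3062) = 0.2255 / 0.26341 = 0.8561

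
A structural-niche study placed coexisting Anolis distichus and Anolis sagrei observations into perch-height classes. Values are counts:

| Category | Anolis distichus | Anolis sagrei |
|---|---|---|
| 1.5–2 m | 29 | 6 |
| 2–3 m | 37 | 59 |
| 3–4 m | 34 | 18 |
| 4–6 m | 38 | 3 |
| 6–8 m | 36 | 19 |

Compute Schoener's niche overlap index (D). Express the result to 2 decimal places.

Proportions for Anolis distichus (n=174): 29/174=0.1667, 37/174=0.2126, 34/174=0.1954, 38/174=0.2184, 36/174=0.2069
Proportions for Anolis sagrei (n=105): 6/105=0.0571, 59/105=0.5619, 18/105=0.1714, 3/105=0.0286, 19/105=0.1810
Σ|p₁ᵢ − p₂ᵢ| = 0.1096 + 0.3493 + 0.0240 + 0.1898 + 0.0259 = 0.6986
D = 1 − ½ × 0.6986 = 1 − 0.34930 = 0.65070

0.65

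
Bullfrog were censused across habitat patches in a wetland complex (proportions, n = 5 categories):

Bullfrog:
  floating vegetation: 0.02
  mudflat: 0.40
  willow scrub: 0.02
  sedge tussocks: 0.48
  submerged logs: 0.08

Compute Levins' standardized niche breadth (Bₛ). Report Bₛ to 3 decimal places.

Σpᵢ² = 0.02² + 0.40² + 0.02² + 0.48² + 0.08² = 0.0004 + 0.1600 + 0.0004 + 0.2304 + 0.0064 = 0.3976
B = 1 / 0.3976 = 2.51509
Bₛ = (B − 1)/(n − 1) = (2.51509 − 1)/(5 − 1) = 1.51509/4 = 0.37877

0.379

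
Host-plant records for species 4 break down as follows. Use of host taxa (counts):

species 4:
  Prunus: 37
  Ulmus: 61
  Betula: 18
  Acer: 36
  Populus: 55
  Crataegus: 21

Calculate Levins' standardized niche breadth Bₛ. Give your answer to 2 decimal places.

0.82

Proportions for species 4 (n=228): 37/228=0.1623, 61/228=0.2675, 18/228=0.0789, 36/228=0.1579, 55/228=0.2412, 21/228=0.0921
Σpᵢ² = 0.1623² + 0.2675² + 0.0789² + 0.1579² + 0.2412² + 0.0921² = 0.026341 + 0.071556 + 0.006225 + 0.024932 + 0.058177 + 0.008482 = 0.195713
B = 1 / 0.195713 = 5.1095
Bₛ = (B − 1)/(n − 1) = (5.1095 − 1)/(6 − 1) = 4.1095/5 = 0.8219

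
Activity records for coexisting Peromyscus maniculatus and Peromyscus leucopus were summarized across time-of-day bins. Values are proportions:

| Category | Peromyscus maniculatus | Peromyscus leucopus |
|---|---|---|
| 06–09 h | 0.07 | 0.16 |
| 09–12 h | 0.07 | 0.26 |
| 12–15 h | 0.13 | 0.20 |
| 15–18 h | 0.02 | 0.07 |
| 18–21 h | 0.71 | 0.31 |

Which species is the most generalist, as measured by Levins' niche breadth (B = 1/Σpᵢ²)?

Σp_maniᵢ² = 0.07² + 0.07² + 0.13² + 0.02² + 0.71² = 0.0049 + 0.0049 + 0.0169 + 0.0004 + 0.5041 = 0.5312
B_mani = 1 / 0.5312 = 1.8825
Σp_leucᵢ² = 0.16² + 0.26² + 0.20² + 0.07² + 0.31² = 0.0256 + 0.0676 + 0.0400 + 0.0049 + 0.0961 = 0.2342
B_leuc = 1 / 0.2342 = 4.2699
Highest B → broadest niche (most generalist): Peromyscus leucopus (B = 4.27).

Peromyscus leucopus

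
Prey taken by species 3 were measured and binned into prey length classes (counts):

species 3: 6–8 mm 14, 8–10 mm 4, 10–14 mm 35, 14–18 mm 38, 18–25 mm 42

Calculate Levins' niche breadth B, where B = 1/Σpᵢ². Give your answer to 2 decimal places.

3.81

Proportions for species 3 (n=133): 14/133=0.1053, 4/133=0.0301, 35/133=0.2632, 38/133=0.2857, 42/133=0.3158
Σpᵢ² = 0.1053² + 0.0301² + 0.2632² + 0.2857² + 0.3158² = 0.011088 + 0.000906 + 0.069274 + 0.081624 + 0.099730 = 0.262622
B = 1 / 0.262622 = 3.8078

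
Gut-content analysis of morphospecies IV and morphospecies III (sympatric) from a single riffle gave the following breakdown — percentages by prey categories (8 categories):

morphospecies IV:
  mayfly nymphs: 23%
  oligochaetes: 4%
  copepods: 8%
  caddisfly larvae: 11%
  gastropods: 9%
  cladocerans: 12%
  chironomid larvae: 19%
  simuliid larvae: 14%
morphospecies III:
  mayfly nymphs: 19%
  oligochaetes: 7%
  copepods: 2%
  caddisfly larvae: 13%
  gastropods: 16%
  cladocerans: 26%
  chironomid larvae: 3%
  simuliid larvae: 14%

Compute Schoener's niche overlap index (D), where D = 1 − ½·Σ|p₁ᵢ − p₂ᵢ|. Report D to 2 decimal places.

0.74

Convert percentages to proportions (divide by 100).
Σ|p₁ᵢ − p₂ᵢ| = 0.04 + 0.03 + 0.06 + 0.02 + 0.07 + 0.14 + 0.16 + 0.00 = 0.52
D = 1 − ½ × 0.52 = 1 − 0.260 = 0.7400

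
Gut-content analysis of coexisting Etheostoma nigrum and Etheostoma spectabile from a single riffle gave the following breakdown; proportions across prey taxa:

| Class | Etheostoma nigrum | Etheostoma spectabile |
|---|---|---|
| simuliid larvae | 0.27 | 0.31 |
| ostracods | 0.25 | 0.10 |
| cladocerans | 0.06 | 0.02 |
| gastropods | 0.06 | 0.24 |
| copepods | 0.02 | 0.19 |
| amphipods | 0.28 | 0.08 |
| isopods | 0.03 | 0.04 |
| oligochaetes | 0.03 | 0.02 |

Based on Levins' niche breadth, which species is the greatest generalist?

Σp_nigrᵢ² = 0.27² + 0.25² + 0.06² + 0.06² + 0.02² + 0.28² + 0.03² + 0.03² = 0.0729 + 0.0625 + 0.0036 + 0.0036 + 0.0004 + 0.0784 + 0.0009 + 0.0009 = 0.2232
B_nigr = 1 / 0.2232 = 4.4803
Σp_specᵢ² = 0.31² + 0.10² + 0.02² + 0.24² + 0.19² + 0.08² + 0.04² + 0.02² = 0.0961 + 0.0100 + 0.0004 + 0.0576 + 0.0361 + 0.0064 + 0.0016 + 0.0004 = 0.2086
B_spec = 1 / 0.2086 = 4.7939
Highest B → broadest niche (most generalist): Etheostoma spectabile (B = 4.79).

Etheostoma spectabile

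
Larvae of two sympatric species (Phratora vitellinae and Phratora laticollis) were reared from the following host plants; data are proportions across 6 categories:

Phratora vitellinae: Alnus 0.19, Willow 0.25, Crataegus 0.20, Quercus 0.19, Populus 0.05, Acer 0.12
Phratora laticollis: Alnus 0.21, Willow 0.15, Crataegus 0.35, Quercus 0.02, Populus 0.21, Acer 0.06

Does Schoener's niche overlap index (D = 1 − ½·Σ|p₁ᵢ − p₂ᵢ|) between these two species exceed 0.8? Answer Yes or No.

Σ|p₁ᵢ − p₂ᵢ| = 0.02 + 0.10 + 0.15 + 0.17 + 0.16 + 0.06 = 0.66
D = 1 − ½ × 0.66 = 1 − 0.330 = 0.6700
D = 0.6700 < 0.8 → No.

No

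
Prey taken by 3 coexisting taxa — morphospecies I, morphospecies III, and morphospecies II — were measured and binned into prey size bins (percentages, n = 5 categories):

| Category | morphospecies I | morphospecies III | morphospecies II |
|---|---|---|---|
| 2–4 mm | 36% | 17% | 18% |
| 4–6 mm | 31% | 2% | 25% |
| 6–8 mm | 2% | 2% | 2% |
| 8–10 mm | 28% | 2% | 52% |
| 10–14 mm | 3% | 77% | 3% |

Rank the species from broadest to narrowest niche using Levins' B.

morphospecies I > morphospecies II > morphospecies III

Convert percentages to proportions (divide by 100).
Σp_Iᵢ² = 0.36² + 0.31² + 0.02² + 0.28² + 0.03² = 0.1296 + 0.0961 + 0.0004 + 0.0784 + 0.0009 = 0.3054
B_I = 1 / 0.3054 = 3.2744
Σp_IIIᵢ² = 0.17² + 0.02² + 0.02² + 0.02² + 0.77² = 0.0289 + 0.0004 + 0.0004 + 0.0004 + 0.5929 = 0.6230
B_III = 1 / 0.6230 = 1.6051
Σp_IIᵢ² = 0.18² + 0.25² + 0.02² + 0.52² + 0.03² = 0.0324 + 0.0625 + 0.0004 + 0.2704 + 0.0009 = 0.3666
B_II = 1 / 0.3666 = 2.7278
Ranking by B (broadest → narrowest): morphospecies I (3.27) > morphospecies II (2.73) > morphospecies III (1.61)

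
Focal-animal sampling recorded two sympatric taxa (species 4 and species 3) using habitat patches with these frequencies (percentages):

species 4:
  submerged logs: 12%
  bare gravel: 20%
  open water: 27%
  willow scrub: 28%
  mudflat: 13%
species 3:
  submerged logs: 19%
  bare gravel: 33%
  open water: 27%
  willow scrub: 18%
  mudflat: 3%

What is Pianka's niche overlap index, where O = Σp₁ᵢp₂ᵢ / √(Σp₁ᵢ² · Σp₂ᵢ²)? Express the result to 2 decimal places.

0.91

Convert percentages to proportions (divide by 100).
Σ p₁ᵢp₂ᵢ = 0.0228 + 0.0660 + 0.0729 + 0.0504 + 0.0039 = 0.2160
Σp_1ᵢ² = 0.12² + 0.20² + 0.27² + 0.28² + 0.13² = 0.0144 + 0.0400 + 0.0729 + 0.0784 + 0.0169 = 0.2226
Σp_2ᵢ² = 0.19² + 0.33² + 0.27² + 0.18² + 0.03² = 0.0361 + 0.1089 + 0.0729 + 0.0324 + 0.0009 = 0.2512
O = 0.2160 / √(0.2226 × 0.2512) = 0.2160 / 0.23647 = 0.9134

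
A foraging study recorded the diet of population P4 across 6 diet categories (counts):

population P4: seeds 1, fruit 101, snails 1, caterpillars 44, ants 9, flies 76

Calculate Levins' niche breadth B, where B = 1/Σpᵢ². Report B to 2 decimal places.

2.99

Proportions for population P4 (n=232): 1/232=0.0043, 101/232=0.4353, 1/232=0.0043, 44/232=0.1897, 9/232=0.0388, 76/232=0.3276
Σpᵢ² = 0.0043² + 0.4353² + 0.0043² + 0.1897² + 0.0388² + 0.3276² = 0.000018 + 0.189486 + 0.000018 + 0.035986 + 0.001505 + 0.107322 = 0.334335
B = 1 / 0.334335 = 2.9910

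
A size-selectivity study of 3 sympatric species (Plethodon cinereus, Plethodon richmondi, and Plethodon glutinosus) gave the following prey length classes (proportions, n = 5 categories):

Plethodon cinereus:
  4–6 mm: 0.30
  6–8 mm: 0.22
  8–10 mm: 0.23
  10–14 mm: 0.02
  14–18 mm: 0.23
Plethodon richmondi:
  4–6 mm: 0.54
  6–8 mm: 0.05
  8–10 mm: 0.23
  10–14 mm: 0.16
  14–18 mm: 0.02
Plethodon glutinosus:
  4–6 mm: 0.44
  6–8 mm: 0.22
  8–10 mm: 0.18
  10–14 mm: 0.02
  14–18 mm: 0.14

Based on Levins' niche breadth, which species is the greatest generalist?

Plethodon cinereus

Σp_cineᵢ² = 0.30² + 0.22² + 0.23² + 0.02² + 0.23² = 0.0900 + 0.0484 + 0.0529 + 0.0004 + 0.0529 = 0.2446
B_cine = 1 / 0.2446 = 4.0883
Σp_richᵢ² = 0.54² + 0.05² + 0.23² + 0.16² + 0.02² = 0.2916 + 0.0025 + 0.0529 + 0.0256 + 0.0004 = 0.3730
B_rich = 1 / 0.3730 = 2.6810
Σp_glutᵢ² = 0.44² + 0.22² + 0.18² + 0.02² + 0.14² = 0.1936 + 0.0484 + 0.0324 + 0.0004 + 0.0196 = 0.2944
B_glut = 1 / 0.2944 = 3.3967
Highest B → broadest niche (most generalist): Plethodon cinereus (B = 4.09).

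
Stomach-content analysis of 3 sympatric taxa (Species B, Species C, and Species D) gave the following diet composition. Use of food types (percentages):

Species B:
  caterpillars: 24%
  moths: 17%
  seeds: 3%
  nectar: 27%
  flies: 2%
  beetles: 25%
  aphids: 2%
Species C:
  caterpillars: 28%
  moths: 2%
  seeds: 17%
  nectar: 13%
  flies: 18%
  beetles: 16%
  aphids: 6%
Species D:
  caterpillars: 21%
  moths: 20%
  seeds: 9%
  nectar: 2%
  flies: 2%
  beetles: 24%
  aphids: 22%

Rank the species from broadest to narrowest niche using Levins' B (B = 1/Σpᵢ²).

Convert percentages to proportions (divide by 100).
Σp_Bᵢ² = 0.24² + 0.17² + 0.03² + 0.27² + 0.02² + 0.25² + 0.02² = 0.0576 + 0.0289 + 0.0009 + 0.0729 + 0.0004 + 0.0625 + 0.0004 = 0.2236
B_B = 1 / 0.2236 = 4.4723
Σp_Cᵢ² = 0.28² + 0.02² + 0.17² + 0.13² + 0.18² + 0.16² + 0.06² = 0.0784 + 0.0004 + 0.0289 + 0.0169 + 0.0324 + 0.0256 + 0.0036 = 0.1862
B_C = 1 / 0.1862 = 5.3706
Σp_Dᵢ² = 0.21² + 0.20² + 0.09² + 0.02² + 0.02² + 0.24² + 0.22² = 0.0441 + 0.0400 + 0.0081 + 0.0004 + 0.0004 + 0.0576 + 0.0484 = 0.1990
B_D = 1 / 0.1990 = 5.0251
Ranking by B (broadest → narrowest): Species C (5.37) > Species D (5.03) > Species B (4.47)

Species C > Species D > Species B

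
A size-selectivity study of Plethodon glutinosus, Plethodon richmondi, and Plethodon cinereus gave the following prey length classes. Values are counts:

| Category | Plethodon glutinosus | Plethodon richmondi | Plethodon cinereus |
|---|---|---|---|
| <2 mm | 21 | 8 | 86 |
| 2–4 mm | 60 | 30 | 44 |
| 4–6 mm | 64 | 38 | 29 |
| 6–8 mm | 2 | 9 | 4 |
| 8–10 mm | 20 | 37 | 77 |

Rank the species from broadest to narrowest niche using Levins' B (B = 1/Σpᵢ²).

Plethodon richmondi > Plethodon cinereus > Plethodon glutinosus

Proportions for Plethodon glutinosus (n=167): 21/167=0.1257, 60/167=0.3593, 64/167=0.3832, 2/167=0.0120, 20/167=0.1198
Proportions for Plethodon richmondi (n=122): 8/122=0.0656, 30/122=0.2459, 38/122=0.3115, 9/122=0.0738, 37/122=0.3033
Proportions for Plethodon cinereus (n=240): 86/240=0.3583, 44/240=0.1833, 29/240=0.1208, 4/240=0.0167, 77/240=0.3208
Σp_glutᵢ² = 0.1257² + 0.3593² + 0.3832² + 0.0120² + 0.1198² = 0.015800 + 0.129096 + 0.146842 + 0.000144 + 0.014352 = 0.306234
B_glut = 1 / 0.306234 = 3.2655
Σp_richᵢ² = 0.0656² + 0.2459² + 0.3115² + 0.0738² + 0.3033² = 0.004303 + 0.060467 + 0.097032 + 0.005446 + 0.091991 = 0.259239
B_rich = 1 / 0.259239 = 3.8574
Σp_cineᵢ² = 0.3583² + 0.1833² + 0.1208² + 0.0167² + 0.3208² = 0.128379 + 0.033599 + 0.014593 + 0.000279 + 0.102913 = 0.279763
B_cine = 1 / 0.279763 = 3.5745
Ranking by B (broadest → narrowest): Plethodon richmondi (3.86) > Plethodon cinereus (3.57) > Plethodon glutinosus (3.27)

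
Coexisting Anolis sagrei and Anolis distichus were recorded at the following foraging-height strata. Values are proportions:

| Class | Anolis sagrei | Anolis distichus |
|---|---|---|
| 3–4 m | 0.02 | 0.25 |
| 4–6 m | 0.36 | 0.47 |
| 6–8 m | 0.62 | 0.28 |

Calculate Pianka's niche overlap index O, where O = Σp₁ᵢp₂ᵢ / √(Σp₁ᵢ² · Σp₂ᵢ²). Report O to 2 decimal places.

Σ p₁ᵢp₂ᵢ = 0.0050 + 0.1692 + 0.1736 = 0.3478
Σp_1ᵢ² = 0.02² + 0.36² + 0.62² = 0.0004 + 0.1296 + 0.3844 = 0.5144
Σp_2ᵢ² = 0.25² + 0.47² + 0.28² = 0.0625 + 0.2209 + 0.0784 = 0.3618
O = 0.3478 / √(0.5144 × 0.3618) = 0.3478 / 0.43140 = 0.8062

0.81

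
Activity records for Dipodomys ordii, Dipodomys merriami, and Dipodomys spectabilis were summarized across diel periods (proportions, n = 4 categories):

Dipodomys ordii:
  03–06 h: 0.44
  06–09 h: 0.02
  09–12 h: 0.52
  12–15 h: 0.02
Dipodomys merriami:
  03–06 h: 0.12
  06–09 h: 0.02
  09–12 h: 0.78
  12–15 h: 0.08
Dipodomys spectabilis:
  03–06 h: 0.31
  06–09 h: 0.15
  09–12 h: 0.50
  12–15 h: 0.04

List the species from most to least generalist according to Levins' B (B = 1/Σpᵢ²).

Σp_ordiᵢ² = 0.44² + 0.02² + 0.52² + 0.02² = 0.1936 + 0.0004 + 0.2704 + 0.0004 = 0.4648
B_ordi = 1 / 0.4648 = 2.1515
Σp_merrᵢ² = 0.12² + 0.02² + 0.78² + 0.08² = 0.0144 + 0.0004 + 0.6084 + 0.0064 = 0.6296
B_merr = 1 / 0.6296 = 1.5883
Σp_specᵢ² = 0.31² + 0.15² + 0.50² + 0.04² = 0.0961 + 0.0225 + 0.2500 + 0.0016 = 0.3702
B_spec = 1 / 0.3702 = 2.7012
Ranking by B (broadest → narrowest): Dipodomys spectabilis (2.70) > Dipodomys ordii (2.15) > Dipodomys merriami (1.59)

Dipodomys spectabilis > Dipodomys ordii > Dipodomys merriami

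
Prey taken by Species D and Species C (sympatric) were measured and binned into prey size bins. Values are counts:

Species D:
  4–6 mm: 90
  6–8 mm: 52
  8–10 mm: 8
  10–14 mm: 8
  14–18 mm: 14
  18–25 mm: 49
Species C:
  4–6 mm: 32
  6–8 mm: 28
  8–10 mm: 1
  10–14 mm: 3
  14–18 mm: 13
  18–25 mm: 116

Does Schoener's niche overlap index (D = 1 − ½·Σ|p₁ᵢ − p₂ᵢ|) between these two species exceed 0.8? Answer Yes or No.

No

Proportions for Species D (n=221): 90/221=0.4072, 52/221=0.2353, 8/221=0.0362, 8/221=0.0362, 14/221=0.0633, 49/221=0.2217
Proportions for Species C (n=193): 32/193=0.1658, 28/193=0.1451, 1/193=0.0052, 3/193=0.0155, 13/193=0.0674, 116/193=0.6010
Σ|p₁ᵢ − p₂ᵢ| = 0.2414 + 0.0902 + 0.0310 + 0.0207 + 0.0041 + 0.3793 = 0.7667
D = 1 − ½ × 0.7667 = 1 − 0.38335 = 0.61665
D = 0.61665 < 0.8 → No.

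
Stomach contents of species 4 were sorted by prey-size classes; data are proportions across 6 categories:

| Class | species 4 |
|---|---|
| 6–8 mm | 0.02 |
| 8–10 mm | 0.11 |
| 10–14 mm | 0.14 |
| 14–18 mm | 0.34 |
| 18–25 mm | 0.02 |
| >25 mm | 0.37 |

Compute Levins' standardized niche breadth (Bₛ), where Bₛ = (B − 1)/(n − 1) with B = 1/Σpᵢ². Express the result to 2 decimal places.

Σpᵢ² = 0.02² + 0.11² + 0.14² + 0.34² + 0.02² + 0.37² = 0.0004 + 0.0121 + 0.0196 + 0.1156 + 0.0004 + 0.1369 = 0.2850
B = 1 / 0.2850 = 3.5088
Bₛ = (B − 1)/(n − 1) = (3.5088 − 1)/(6 − 1) = 2.5088/5 = 0.5018

0.50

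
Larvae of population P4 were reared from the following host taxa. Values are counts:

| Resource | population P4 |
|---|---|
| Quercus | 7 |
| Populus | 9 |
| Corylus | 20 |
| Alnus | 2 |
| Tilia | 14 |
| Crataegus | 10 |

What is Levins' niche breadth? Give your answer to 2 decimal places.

Proportions for population P4 (n=62): 7/62=0.1129, 9/62=0.1452, 20/62=0.3226, 2/62=0.0323, 14/62=0.2258, 10/62=0.1613
Σpᵢ² = 0.1129² + 0.1452² + 0.3226² + 0.0323² + 0.2258² + 0.1613² = 0.012746 + 0.021083 + 0.104071 + 0.001043 + 0.050986 + 0.026018 = 0.215947
B = 1 / 0.215947 = 4.6308

4.63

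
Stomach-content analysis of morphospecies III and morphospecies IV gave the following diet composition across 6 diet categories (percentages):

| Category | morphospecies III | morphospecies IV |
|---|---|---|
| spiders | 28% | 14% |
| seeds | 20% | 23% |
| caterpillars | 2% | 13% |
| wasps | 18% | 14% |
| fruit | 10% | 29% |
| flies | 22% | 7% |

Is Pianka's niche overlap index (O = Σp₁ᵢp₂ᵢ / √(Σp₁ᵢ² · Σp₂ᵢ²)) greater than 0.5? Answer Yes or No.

Yes

Convert percentages to proportions (divide by 100).
Σ p₁ᵢp₂ᵢ = 0.0392 + 0.0460 + 0.0026 + 0.0252 + 0.0290 + 0.0154 = 0.1574
Σp_1ᵢ² = 0.28² + 0.20² + 0.02² + 0.18² + 0.10² + 0.22² = 0.0784 + 0.0400 + 0.0004 + 0.0324 + 0.0100 + 0.0484 = 0.2096
Σp_2ᵢ² = 0.14² + 0.23² + 0.13² + 0.14² + 0.29² + 0.07² = 0.0196 + 0.0529 + 0.0169 + 0.0196 + 0.0841 + 0.0049 = 0.1980
O = 0.1574 / √(0.2096 × 0.1980) = 0.1574 / 0.20372 = 0.7726
O = 0.7726 > 0.5 → Yes.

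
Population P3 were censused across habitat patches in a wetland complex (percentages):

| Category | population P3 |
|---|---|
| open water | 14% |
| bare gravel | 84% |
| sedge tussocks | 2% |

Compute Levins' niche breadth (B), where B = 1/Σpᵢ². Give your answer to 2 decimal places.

Convert percentages to proportions (divide by 100).
Σpᵢ² = 0.14² + 0.84² + 0.02² = 0.0196 + 0.7056 + 0.0004 = 0.7256
B = 1 / 0.7256 = 1.3782

1.38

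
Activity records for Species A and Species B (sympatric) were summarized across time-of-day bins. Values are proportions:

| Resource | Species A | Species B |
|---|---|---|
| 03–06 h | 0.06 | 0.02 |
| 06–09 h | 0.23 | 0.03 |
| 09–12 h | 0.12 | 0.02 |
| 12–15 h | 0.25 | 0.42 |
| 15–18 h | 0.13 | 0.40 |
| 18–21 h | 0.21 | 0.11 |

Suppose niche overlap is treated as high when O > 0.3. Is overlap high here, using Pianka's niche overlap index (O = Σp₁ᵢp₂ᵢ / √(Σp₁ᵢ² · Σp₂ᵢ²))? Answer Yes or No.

Yes

Σ p₁ᵢp₂ᵢ = 0.0012 + 0.0069 + 0.0024 + 0.1050 + 0.0520 + 0.0231 = 0.1906
Σp_1ᵢ² = 0.06² + 0.23² + 0.12² + 0.25² + 0.13² + 0.21² = 0.0036 + 0.0529 + 0.0144 + 0.0625 + 0.0169 + 0.0441 = 0.1944
Σp_2ᵢ² = 0.02² + 0.03² + 0.02² + 0.42² + 0.40² + 0.11² = 0.0004 + 0.0009 + 0.0004 + 0.1764 + 0.1600 + 0.0121 = 0.3502
O = 0.1906 / √(0.1944 × 0.3502) = 0.1906 / 0.26092 = 0.7305
O = 0.7305 > 0.3 → Yes.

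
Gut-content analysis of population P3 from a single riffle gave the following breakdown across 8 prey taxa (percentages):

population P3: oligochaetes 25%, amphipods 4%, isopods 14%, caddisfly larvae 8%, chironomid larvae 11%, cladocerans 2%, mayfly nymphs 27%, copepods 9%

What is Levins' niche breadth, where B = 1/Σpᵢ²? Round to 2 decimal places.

5.45

Convert percentages to proportions (divide by 100).
Σpᵢ² = 0.25² + 0.04² + 0.14² + 0.08² + 0.11² + 0.02² + 0.27² + 0.09² = 0.0625 + 0.0016 + 0.0196 + 0.0064 + 0.0121 + 0.0004 + 0.0729 + 0.0081 = 0.1836
B = 1 / 0.1836 = 5.4466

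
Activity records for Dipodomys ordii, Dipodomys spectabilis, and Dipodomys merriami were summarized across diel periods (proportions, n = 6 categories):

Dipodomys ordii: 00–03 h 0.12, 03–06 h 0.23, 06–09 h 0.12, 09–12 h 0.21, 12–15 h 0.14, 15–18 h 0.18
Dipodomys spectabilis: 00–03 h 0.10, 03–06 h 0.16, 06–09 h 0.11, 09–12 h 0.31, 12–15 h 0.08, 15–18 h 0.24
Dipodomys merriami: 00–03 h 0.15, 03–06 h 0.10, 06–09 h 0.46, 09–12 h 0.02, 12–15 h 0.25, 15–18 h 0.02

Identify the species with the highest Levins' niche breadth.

Dipodomys ordii

Σp_ordiᵢ² = 0.12² + 0.23² + 0.12² + 0.21² + 0.14² + 0.18² = 0.0144 + 0.0529 + 0.0144 + 0.0441 + 0.0196 + 0.0324 = 0.1778
B_ordi = 1 / 0.1778 = 5.6243
Σp_specᵢ² = 0.10² + 0.16² + 0.11² + 0.31² + 0.08² + 0.24² = 0.0100 + 0.0256 + 0.0121 + 0.0961 + 0.0064 + 0.0576 = 0.2078
B_spec = 1 / 0.2078 = 4.8123
Σp_merrᵢ² = 0.15² + 0.10² + 0.46² + 0.02² + 0.25² + 0.02² = 0.0225 + 0.0100 + 0.2116 + 0.0004 + 0.0625 + 0.0004 = 0.3074
B_merr = 1 / 0.3074 = 3.2531
Highest B → broadest niche (most generalist): Dipodomys ordii (B = 5.62).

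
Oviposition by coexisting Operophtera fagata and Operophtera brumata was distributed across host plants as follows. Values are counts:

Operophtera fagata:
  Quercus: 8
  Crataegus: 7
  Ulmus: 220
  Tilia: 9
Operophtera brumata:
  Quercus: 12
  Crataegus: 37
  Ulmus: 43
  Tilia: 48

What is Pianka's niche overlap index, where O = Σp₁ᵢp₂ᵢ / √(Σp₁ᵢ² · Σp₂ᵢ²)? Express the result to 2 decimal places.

Proportions for Operophtera fagata (n=244): 8/244=0.0328, 7/244=0.0287, 220/244=0.9016, 9/244=0.0369
Proportions for Operophtera brumata (n=140): 12/140=0.0857, 37/140=0.2643, 43/140=0.3071, 48/140=0.3429
Σ p₁ᵢp₂ᵢ = 0.002811 + 0.007585 + 0.276881 + 0.012653 = 0.299930
Σp_1ᵢ² = 0.0328² + 0.0287² + 0.9016² + 0.0369² = 0.001076 + 0.000824 + 0.812883 + 0.001362 = 0.816145
Σp_2ᵢ² = 0.0857² + 0.2643² + 0.3071² + 0.3429² = 0.007344 + 0.069854 + 0.094310 + 0.117580 = 0.289088
O = 0.299930 / √(0.816145 × 0.289088) = 0.299930 / 0.4857342 = 0.6175

0.62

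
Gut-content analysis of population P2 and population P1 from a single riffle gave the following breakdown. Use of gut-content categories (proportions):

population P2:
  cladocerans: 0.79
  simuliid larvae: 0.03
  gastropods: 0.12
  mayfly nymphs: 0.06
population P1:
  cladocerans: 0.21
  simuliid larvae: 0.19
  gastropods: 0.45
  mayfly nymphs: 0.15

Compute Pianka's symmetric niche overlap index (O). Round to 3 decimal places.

0.530

Σ p₁ᵢp₂ᵢ = 0.1659 + 0.0057 + 0.0540 + 0.0090 = 0.2346
Σp_1ᵢ² = 0.79² + 0.03² + 0.12² + 0.06² = 0.6241 + 0.0009 + 0.0144 + 0.0036 = 0.6430
Σp_2ᵢ² = 0.21² + 0.19² + 0.45² + 0.15² = 0.0441 + 0.0361 + 0.2025 + 0.0225 = 0.3052
O = 0.2346 / √(0.6430 × 0.3052) = 0.2346 / 0.442994 = 0.52958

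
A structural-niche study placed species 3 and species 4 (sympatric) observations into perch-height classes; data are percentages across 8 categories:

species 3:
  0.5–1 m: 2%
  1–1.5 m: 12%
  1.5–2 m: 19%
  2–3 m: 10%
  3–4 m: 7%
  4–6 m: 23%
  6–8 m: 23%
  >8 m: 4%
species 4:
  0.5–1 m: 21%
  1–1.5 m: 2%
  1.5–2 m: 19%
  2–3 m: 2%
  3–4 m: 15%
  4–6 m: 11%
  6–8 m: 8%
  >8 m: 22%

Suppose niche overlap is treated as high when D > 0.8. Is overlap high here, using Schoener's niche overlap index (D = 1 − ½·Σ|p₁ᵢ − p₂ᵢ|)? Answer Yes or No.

No

Convert percentages to proportions (divide by 100).
Σ|p₁ᵢ − p₂ᵢ| = 0.19 + 0.10 + 0.00 + 0.08 + 0.08 + 0.12 + 0.15 + 0.18 = 0.90
D = 1 − ½ × 0.90 = 1 − 0.450 = 0.5500
D = 0.5500 < 0.8 → No.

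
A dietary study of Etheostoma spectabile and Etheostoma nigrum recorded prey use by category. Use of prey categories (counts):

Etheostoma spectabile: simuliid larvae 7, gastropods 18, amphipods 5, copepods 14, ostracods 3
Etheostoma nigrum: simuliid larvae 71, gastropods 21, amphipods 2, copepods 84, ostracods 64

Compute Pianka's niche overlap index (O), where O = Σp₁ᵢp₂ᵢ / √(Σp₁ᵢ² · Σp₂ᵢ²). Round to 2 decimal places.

0.71

Proportions for Etheostoma spectabile (n=47): 7/47=0.1489, 18/47=0.3830, 5/47=0.1064, 14/47=0.2979, 3/47=0.0638
Proportions for Etheostoma nigrum (n=242): 71/242=0.2934, 21/242=0.0868, 2/242=0.0083, 84/242=0.3471, 64/242=0.2645
Σ p₁ᵢp₂ᵢ = 0.043687 + 0.033244 + 0.000883 + 0.103401 + 0.016875 = 0.198090
Σp_1ᵢ² = 0.1489² + 0.3830² + 0.1064² + 0.2979² + 0.0638² = 0.022171 + 0.146689 + 0.011321 + 0.088744 + 0.004070 = 0.272995
Σp_2ᵢ² = 0.2934² + 0.0868² + 0.0083² + 0.3471² + 0.2645² = 0.086084 + 0.007534 + 0.000069 + 0.120478 + 0.069960 = 0.284125
O = 0.198090 / √(0.272995 × 0.284125) = 0.198090 / 0.2785044 = 0.7113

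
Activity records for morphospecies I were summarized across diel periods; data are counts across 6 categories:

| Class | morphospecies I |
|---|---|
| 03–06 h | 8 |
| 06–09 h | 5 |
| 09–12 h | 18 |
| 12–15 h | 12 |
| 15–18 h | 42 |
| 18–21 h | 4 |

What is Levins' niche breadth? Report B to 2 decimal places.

Proportions for morphospecies I (n=89): 8/89=0.0899, 5/89=0.0562, 18/89=0.2022, 12/89=0.1348, 42/89=0.4719, 4/89=0.0449
Σpᵢ² = 0.0899² + 0.0562² + 0.2022² + 0.1348² + 0.4719² + 0.0449² = 0.008082 + 0.003158 + 0.040885 + 0.018171 + 0.222690 + 0.002016 = 0.295002
B = 1 / 0.295002 = 3.3898

3.39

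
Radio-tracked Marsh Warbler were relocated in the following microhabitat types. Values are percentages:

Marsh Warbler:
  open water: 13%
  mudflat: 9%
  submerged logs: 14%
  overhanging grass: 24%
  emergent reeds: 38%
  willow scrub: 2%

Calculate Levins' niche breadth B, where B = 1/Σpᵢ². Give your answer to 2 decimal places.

4.05

Convert percentages to proportions (divide by 100).
Σpᵢ² = 0.13² + 0.09² + 0.14² + 0.24² + 0.38² + 0.02² = 0.0169 + 0.0081 + 0.0196 + 0.0576 + 0.1444 + 0.0004 = 0.2470
B = 1 / 0.2470 = 4.0486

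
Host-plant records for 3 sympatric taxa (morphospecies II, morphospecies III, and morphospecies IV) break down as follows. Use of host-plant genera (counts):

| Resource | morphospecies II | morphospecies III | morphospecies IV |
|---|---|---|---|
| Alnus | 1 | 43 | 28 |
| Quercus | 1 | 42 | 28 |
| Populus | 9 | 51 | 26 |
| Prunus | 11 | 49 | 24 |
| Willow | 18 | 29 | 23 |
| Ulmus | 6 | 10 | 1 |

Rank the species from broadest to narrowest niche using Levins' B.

Proportions for morphospecies II (n=46): 1/46=0.0217, 1/46=0.0217, 9/46=0.1957, 11/46=0.2391, 18/46=0.3913, 6/46=0.1304
Proportions for morphospecies III (n=224): 43/224=0.1920, 42/224=0.1875, 51/224=0.2277, 49/224=0.2188, 29/224=0.1295, 10/224=0.0446
Proportions for morphospecies IV (n=130): 28/130=0.2154, 28/130=0.2154, 26/130=0.2000, 24/130=0.1846, 23/130=0.1769, 1/130=0.0077
Σp_IIᵢ² = 0.0217² + 0.0217² + 0.1957² + 0.2391² + 0.3913² + 0.1304² = 0.000471 + 0.000471 + 0.038298 + 0.057169 + 0.153116 + 0.017004 = 0.266529
B_II = 1 / 0.266529 = 3.7519
Σp_IIIᵢ² = 0.1920² + 0.1875² + 0.2277² + 0.2188² + 0.1295² + 0.0446² = 0.036864 + 0.035156 + 0.051847 + 0.047873 + 0.016770 + 0.001989 = 0.190499
B_III = 1 / 0.190499 = 5.2494
Σp_IVᵢ² = 0.2154² + 0.2154² + 0.2000² + 0.1846² + 0.1769² + 0.0077² = 0.046397 + 0.046397 + 0.040000 + 0.034077 + 0.031294 + 0.000059 = 0.198224
B_IV = 1 / 0.198224 = 5.0448
Ranking by B (broadest → narrowest): morphospecies III (5.25) > morphospecies IV (5.04) > morphospecies II (3.75)

morphospecies III > morphospecies IV > morphospecies II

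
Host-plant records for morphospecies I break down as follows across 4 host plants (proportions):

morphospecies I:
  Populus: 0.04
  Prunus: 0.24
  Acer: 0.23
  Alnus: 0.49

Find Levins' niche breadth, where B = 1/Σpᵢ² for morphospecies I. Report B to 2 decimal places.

Σpᵢ² = 0.04² + 0.24² + 0.23² + 0.49² = 0.0016 + 0.0576 + 0.0529 + 0.2401 = 0.3522
B = 1 / 0.3522 = 2.8393

2.84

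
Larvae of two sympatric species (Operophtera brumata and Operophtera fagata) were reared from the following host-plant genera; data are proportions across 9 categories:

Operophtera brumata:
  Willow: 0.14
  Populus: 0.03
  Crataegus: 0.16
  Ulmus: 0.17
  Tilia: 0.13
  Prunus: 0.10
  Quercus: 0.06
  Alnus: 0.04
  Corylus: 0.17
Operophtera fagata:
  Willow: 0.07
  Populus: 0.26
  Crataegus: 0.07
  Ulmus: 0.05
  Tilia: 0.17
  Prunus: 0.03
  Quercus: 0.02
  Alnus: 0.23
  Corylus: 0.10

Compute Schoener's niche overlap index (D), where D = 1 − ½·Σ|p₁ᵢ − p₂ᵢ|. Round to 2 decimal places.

0.54

Σ|p₁ᵢ − p₂ᵢ| = 0.07 + 0.23 + 0.09 + 0.12 + 0.04 + 0.07 + 0.04 + 0.19 + 0.07 = 0.92
D = 1 − ½ × 0.92 = 1 − 0.460 = 0.5400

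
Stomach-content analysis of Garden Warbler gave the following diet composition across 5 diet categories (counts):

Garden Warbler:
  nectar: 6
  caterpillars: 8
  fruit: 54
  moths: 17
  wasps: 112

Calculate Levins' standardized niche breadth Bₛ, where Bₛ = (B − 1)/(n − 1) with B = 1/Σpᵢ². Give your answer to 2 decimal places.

0.36

Proportions for Garden Warbler (n=197): 6/197=0.0305, 8/197=0.0406, 54/197=0.2741, 17/197=0.0863, 112/197=0.5685
Σpᵢ² = 0.0305² + 0.0406² + 0.2741² + 0.0863² + 0.5685² = 0.000930 + 0.001648 + 0.075131 + 0.007448 + 0.323192 = 0.408349
B = 1 / 0.408349 = 2.4489
Bₛ = (B − 1)/(n − 1) = (2.4489 − 1)/(5 − 1) = 1.4489/4 = 0.3622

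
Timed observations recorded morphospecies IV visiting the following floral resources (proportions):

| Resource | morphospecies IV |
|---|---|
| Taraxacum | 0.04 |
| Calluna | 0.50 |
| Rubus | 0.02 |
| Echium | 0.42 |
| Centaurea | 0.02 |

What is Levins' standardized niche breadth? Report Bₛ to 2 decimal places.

0.33

Σpᵢ² = 0.04² + 0.50² + 0.02² + 0.42² + 0.02² = 0.0016 + 0.2500 + 0.0004 + 0.1764 + 0.0004 = 0.4288
B = 1 / 0.4288 = 2.3321
Bₛ = (B − 1)/(n − 1) = (2.3321 − 1)/(5 − 1) = 1.3321/4 = 0.3330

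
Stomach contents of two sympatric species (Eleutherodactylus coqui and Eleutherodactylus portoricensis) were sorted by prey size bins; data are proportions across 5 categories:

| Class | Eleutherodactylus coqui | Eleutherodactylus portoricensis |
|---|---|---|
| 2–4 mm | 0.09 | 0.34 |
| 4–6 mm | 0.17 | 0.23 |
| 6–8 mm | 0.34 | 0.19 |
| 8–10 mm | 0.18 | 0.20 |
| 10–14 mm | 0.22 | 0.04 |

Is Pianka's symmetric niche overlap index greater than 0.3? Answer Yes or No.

Σ p₁ᵢp₂ᵢ = 0.0306 + 0.0391 + 0.0646 + 0.0360 + 0.0088 = 0.1791
Σp_1ᵢ² = 0.09² + 0.17² + 0.34² + 0.18² + 0.22² = 0.0081 + 0.0289 + 0.1156 + 0.0324 + 0.0484 = 0.2334
Σp_2ᵢ² = 0.34² + 0.23² + 0.19² + 0.20² + 0.04² = 0.1156 + 0.0529 + 0.0361 + 0.0400 + 0.0016 = 0.2462
O = 0.1791 / √(0.2334 × 0.2462) = 0.1791 / 0.23971 = 0.7472
O = 0.7472 > 0.3 → Yes.

Yes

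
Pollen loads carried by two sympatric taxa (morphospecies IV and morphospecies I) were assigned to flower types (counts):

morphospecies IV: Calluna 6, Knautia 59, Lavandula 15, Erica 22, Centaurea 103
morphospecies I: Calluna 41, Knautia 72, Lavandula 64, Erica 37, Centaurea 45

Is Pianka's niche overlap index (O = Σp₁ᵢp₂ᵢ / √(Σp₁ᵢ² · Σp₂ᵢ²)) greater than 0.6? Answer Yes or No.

Proportions for morphospecies IV (n=205): 6/205=0.0293, 59/205=0.2878, 15/205=0.0732, 22/205=0.1073, 103/205=0.5024
Proportions for morphospecies I (n=259): 41/259=0.1583, 72/259=0.2780, 64/259=0.2471, 37/259=0.1429, 45/259=0.1737
Σ p₁ᵢp₂ᵢ = 0.004638 + 0.080008 + 0.018088 + 0.015333 + 0.087267 = 0.205334
Σp_1ᵢ² = 0.0293² + 0.2878² + 0.0732² + 0.1073² + 0.5024² = 0.000858 + 0.082829 + 0.005358 + 0.011513 + 0.252406 = 0.352964
Σp_2ᵢ² = 0.1583² + 0.2780² + 0.2471² + 0.1429² + 0.1737² = 0.025059 + 0.077284 + 0.061058 + 0.020420 + 0.030172 = 0.213993
O = 0.205334 / √(0.352964 × 0.213993) = 0.205334 / 0.2748305 = 0.7471
O = 0.7471 > 0.6 → Yes.

Yes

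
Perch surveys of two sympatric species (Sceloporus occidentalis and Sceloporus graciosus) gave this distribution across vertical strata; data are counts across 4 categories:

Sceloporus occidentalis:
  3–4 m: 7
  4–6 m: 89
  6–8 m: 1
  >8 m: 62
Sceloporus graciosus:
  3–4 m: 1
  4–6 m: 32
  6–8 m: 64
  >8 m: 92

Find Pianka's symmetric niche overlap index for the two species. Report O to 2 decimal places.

0.68

Proportions for Sceloporus occidentalis (n=159): 7/159=0.0440, 89/159=0.5597, 1/159=0.0063, 62/159=0.3899
Proportions for Sceloporus graciosus (n=189): 1/189=0.0053, 32/189=0.1693, 64/189=0.3386, 92/189=0.4868
Σ p₁ᵢp₂ᵢ = 0.000233 + 0.094757 + 0.002133 + 0.189803 = 0.286926
Σp_1ᵢ² = 0.0440² + 0.5597² + 0.0063² + 0.3899² = 0.001936 + 0.313264 + 0.000040 + 0.152022 = 0.467262
Σp_2ᵢ² = 0.0053² + 0.1693² + 0.3386² + 0.4868² = 0.000028 + 0.028662 + 0.114650 + 0.236974 = 0.380314
O = 0.286926 / √(0.467262 × 0.380314) = 0.286926 / 0.4215522 = 0.6806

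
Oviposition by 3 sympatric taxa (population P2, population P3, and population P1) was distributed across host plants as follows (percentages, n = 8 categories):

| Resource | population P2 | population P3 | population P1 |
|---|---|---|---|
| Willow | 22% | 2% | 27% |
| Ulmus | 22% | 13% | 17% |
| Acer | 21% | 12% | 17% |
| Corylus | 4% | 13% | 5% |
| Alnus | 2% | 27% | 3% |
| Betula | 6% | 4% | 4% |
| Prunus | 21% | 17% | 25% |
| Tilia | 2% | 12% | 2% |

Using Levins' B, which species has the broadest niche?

population P3

Convert percentages to proportions (divide by 100).
Σp_P2ᵢ² = 0.22² + 0.22² + 0.21² + 0.04² + 0.02² + 0.06² + 0.21² + 0.02² = 0.0484 + 0.0484 + 0.0441 + 0.0016 + 0.0004 + 0.0036 + 0.0441 + 0.0004 = 0.1910
B_P2 = 1 / 0.1910 = 5.2356
Σp_P3ᵢ² = 0.02² + 0.13² + 0.12² + 0.13² + 0.27² + 0.04² + 0.17² + 0.12² = 0.0004 + 0.0169 + 0.0144 + 0.0169 + 0.0729 + 0.0016 + 0.0289 + 0.0144 = 0.1664
B_P3 = 1 / 0.1664 = 6.0096
Σp_P1ᵢ² = 0.27² + 0.17² + 0.17² + 0.05² + 0.03² + 0.04² + 0.25² + 0.02² = 0.0729 + 0.0289 + 0.0289 + 0.0025 + 0.0009 + 0.0016 + 0.0625 + 0.0004 = 0.1986
B_P1 = 1 / 0.1986 = 5.0352
Highest B → broadest niche (most generalist): population P3 (B = 6.01).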